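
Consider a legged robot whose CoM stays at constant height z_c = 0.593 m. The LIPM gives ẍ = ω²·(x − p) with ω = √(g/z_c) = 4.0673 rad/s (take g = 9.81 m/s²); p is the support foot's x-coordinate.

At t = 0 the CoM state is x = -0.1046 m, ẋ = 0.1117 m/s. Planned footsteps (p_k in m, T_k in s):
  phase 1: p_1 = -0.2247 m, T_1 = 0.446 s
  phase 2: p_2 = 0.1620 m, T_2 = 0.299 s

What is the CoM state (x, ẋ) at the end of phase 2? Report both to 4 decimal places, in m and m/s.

x = 0.9818, ẋ = 3.7825

phase 1: p=-0.2247, T=0.446, ωT=1.814016, cosh=3.149017, sinh=2.986018; start (x,ẋ)=(-0.104600, 0.111700) → end (x,ẋ)=(0.235502, 1.810364)
phase 2: p=0.1620, T=0.299, ωT=1.216123, cosh=1.835229, sinh=1.538851; start (x,ẋ)=(0.235502, 1.810364) → end (x,ẋ)=(0.981838, 3.782476)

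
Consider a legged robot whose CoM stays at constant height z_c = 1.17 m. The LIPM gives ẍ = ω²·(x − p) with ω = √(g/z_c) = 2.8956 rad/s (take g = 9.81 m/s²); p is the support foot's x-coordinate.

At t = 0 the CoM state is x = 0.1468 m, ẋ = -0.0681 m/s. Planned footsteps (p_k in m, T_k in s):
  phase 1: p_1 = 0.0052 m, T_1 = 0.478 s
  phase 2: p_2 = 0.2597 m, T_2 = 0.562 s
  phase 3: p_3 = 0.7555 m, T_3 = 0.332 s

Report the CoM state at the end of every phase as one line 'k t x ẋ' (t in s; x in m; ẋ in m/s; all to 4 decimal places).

phase 1: p=0.0052, T=0.478, ωT=1.384097, cosh=2.120885, sinh=1.870335; start (x,ẋ)=(0.146800, -0.068100) → end (x,ẋ)=(0.261530, 0.622437)
phase 2: p=0.2597, T=0.562, ωT=1.627327, cosh=2.643353, sinh=2.446899; start (x,ẋ)=(0.261530, 0.622437) → end (x,ẋ)=(0.790521, 1.658285)
phase 3: p=0.7555, T=0.332, ωT=0.961339, cosh=1.498788, sinh=1.116408; start (x,ẋ)=(0.790521, 1.658285) → end (x,ẋ)=(1.447347, 2.598631)

1 0.4780 0.2615 0.6224
2 1.0400 0.7905 1.6583
3 1.3720 1.4473 2.5986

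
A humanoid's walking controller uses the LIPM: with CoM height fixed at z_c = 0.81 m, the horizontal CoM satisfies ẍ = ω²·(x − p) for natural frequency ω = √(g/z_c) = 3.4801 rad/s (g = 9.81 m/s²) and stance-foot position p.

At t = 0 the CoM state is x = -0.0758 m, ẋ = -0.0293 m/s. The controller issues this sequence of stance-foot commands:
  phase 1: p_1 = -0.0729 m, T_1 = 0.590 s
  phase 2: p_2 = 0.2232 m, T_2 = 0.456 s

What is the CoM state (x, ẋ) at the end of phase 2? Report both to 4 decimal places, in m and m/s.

x = -0.7464, ẋ = -3.1641

phase 1: p=-0.0729, T=0.590, ωT=2.053259, cosh=3.960787, sinh=3.832471; start (x,ẋ)=(-0.075800, -0.029300) → end (x,ẋ)=(-0.116653, -0.154729)
phase 2: p=0.2232, T=0.456, ωT=1.586926, cosh=2.546625, sinh=2.342071; start (x,ẋ)=(-0.116653, -0.154729) → end (x,ẋ)=(-0.746409, -3.164058)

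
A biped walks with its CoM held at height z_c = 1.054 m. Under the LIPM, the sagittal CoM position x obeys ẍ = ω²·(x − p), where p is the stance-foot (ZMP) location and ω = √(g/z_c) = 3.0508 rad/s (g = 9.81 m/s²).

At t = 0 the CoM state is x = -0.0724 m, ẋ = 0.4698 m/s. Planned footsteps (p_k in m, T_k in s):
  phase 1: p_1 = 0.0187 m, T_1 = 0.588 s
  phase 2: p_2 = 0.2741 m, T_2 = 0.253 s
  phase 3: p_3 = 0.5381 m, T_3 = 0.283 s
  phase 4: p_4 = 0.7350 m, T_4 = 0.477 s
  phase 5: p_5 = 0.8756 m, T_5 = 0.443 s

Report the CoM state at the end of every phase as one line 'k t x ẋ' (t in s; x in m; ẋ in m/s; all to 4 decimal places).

phase 1: p=0.0187, T=0.588, ωT=1.793870, cosh=3.089497, sinh=2.923182; start (x,ẋ)=(-0.072400, 0.469800) → end (x,ẋ)=(0.187395, 0.639012)
phase 2: p=0.2741, T=0.253, ωT=0.771852, cosh=1.312963, sinh=0.850807; start (x,ẋ)=(0.187395, 0.639012) → end (x,ẋ)=(0.338467, 0.613943)
phase 3: p=0.5381, T=0.283, ωT=0.863376, cosh=1.396444, sinh=0.974709; start (x,ẋ)=(0.338467, 0.613943) → end (x,ẋ)=(0.455474, 0.263700)
phase 4: p=0.7350, T=0.477, ωT=1.455232, cosh=2.259411, sinh=2.026065; start (x,ẋ)=(0.455474, 0.263700) → end (x,ẋ)=(0.278560, -1.131980)
phase 5: p=0.8756, T=0.443, ωT=1.351504, cosh=2.061042, sinh=1.802191; start (x,ẋ)=(0.278560, -1.131980) → end (x,ẋ)=(-1.023616, -5.615658)

1 0.5880 0.1874 0.6390
2 0.8410 0.3385 0.6139
3 1.1240 0.4555 0.2637
4 1.6010 0.2786 -1.1320
5 2.0440 -1.0236 -5.6157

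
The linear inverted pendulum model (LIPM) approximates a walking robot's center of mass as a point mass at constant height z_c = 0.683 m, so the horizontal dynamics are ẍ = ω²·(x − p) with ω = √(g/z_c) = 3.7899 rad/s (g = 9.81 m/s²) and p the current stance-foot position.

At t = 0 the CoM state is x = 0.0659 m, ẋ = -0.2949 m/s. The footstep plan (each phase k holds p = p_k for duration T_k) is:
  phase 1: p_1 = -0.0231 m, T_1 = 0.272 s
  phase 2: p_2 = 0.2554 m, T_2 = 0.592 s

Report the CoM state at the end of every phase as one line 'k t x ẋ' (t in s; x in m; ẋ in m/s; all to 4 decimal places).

1 0.2720 0.0223 -0.0533
2 0.8640 -0.9211 -4.3709

phase 1: p=-0.0231, T=0.272, ωT=1.030853, cosh=1.580079, sinh=1.223376; start (x,ẋ)=(0.065900, -0.294900) → end (x,ẋ)=(0.022334, -0.053319)
phase 2: p=0.2554, T=0.592, ωT=2.243621, cosh=4.766739, sinh=4.660665; start (x,ẋ)=(0.022334, -0.053319) → end (x,ẋ)=(-0.921136, -4.370917)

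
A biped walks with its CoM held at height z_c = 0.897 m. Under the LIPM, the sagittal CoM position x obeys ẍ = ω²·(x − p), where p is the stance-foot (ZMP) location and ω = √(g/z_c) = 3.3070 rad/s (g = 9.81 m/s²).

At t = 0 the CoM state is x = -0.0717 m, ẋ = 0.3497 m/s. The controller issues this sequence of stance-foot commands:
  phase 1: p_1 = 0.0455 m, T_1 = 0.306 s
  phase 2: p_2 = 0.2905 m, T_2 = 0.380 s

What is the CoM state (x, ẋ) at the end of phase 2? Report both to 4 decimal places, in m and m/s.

x = -0.2417, ẋ = -1.4531

phase 1: p=0.0455, T=0.306, ωT=1.011942, cosh=1.557225, sinh=1.193713; start (x,ẋ)=(-0.071700, 0.349700) → end (x,ẋ)=(-0.010777, 0.081902)
phase 2: p=0.2905, T=0.380, ωT=1.256660, cosh=1.899135, sinh=1.614532; start (x,ẋ)=(-0.010777, 0.081902) → end (x,ẋ)=(-0.241680, -1.453053)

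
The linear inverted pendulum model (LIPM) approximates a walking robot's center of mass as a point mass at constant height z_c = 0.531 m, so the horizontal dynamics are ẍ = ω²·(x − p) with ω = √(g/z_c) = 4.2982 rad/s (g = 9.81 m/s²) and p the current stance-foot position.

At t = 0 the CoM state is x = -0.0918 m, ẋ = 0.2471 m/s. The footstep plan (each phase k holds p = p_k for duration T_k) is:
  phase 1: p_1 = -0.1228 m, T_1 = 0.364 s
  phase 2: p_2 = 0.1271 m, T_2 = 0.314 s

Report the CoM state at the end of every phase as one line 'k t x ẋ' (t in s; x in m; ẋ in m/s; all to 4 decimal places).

1 0.3640 0.0859 0.9210
2 0.6780 0.4278 1.5770

phase 1: p=-0.1228, T=0.364, ωT=1.564545, cosh=2.494841, sinh=2.285658; start (x,ẋ)=(-0.091800, 0.247100) → end (x,ẋ)=(0.085941, 0.921026)
phase 2: p=0.1271, T=0.314, ωT=1.349635, cosh=2.057676, sinh=1.798341; start (x,ẋ)=(0.085941, 0.921026) → end (x,ẋ)=(0.427759, 1.577026)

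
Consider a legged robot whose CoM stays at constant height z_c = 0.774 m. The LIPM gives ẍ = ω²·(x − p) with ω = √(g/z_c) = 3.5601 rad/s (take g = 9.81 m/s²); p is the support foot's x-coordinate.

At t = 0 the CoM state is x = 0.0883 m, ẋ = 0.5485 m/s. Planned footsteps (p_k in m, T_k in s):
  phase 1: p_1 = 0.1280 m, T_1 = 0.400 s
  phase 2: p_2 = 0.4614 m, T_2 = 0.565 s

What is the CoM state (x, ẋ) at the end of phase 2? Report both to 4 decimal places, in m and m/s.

x = 0.9654, ẋ = 1.9754

phase 1: p=0.1280, T=0.400, ωT=1.424040, cosh=2.197304, sinh=1.956564; start (x,ẋ)=(0.088300, 0.548500) → end (x,ẋ)=(0.342212, 0.928688)
phase 2: p=0.4614, T=0.565, ωT=2.011456, cosh=3.803995, sinh=3.670201; start (x,ẋ)=(0.342212, 0.928688) → end (x,ẋ)=(0.965420, 1.975386)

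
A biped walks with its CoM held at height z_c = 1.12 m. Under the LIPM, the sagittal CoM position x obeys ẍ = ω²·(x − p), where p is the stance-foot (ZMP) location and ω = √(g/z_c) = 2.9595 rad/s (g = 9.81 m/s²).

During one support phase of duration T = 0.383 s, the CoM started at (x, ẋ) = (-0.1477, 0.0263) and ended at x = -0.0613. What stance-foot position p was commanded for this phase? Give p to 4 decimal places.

p = -0.2514

ωT = 2.9595·0.383 = 1.133488; cosh(ωT) = 1.714191, sinh(ωT) = 1.392283
x(T) = p + (x₀−p)·cosh(ωT) + (ẋ₀/ω)·sinh(ωT) ⇒ p·(1 − cosh) = x(T) − x₀·cosh − (ẋ₀/ω)·sinh
numerator   = -0.0613 − (-0.1477)·1.714191 − (0.0263/2.9595)·1.392283 = 0.179513
denominator = 1 − 1.714191 = -0.714191
p = 0.179513 / -0.714191 = -0.2514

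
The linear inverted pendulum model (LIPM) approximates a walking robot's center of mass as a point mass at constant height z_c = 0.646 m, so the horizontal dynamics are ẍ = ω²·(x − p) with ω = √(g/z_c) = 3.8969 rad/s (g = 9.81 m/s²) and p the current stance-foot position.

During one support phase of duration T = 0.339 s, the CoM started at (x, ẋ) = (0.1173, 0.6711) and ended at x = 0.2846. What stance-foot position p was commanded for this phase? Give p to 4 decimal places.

p = 0.2488

ωT = 3.8969·0.339 = 1.321049; cosh(ωT) = 2.007103, sinh(ωT) = 1.740248
x(T) = p + (x₀−p)·cosh(ωT) + (ẋ₀/ω)·sinh(ωT) ⇒ p·(1 − cosh) = x(T) − x₀·cosh − (ẋ₀/ω)·sinh
numerator   = 0.2846 − (0.1173)·2.007103 − (0.6711/3.8969)·1.740248 = -0.250528
denominator = 1 − 2.007103 = -1.007103
p = -0.250528 / -1.007103 = 0.2488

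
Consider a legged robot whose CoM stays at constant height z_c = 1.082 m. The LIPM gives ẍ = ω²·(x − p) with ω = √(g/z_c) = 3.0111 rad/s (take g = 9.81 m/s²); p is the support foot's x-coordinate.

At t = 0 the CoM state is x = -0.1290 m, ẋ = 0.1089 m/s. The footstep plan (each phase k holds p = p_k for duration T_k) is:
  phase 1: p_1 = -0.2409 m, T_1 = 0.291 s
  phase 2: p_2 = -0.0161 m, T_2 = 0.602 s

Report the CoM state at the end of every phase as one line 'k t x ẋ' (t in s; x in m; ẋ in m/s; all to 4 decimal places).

phase 1: p=-0.2409, T=0.291, ωT=0.876230, cosh=1.409089, sinh=0.992739; start (x,ẋ)=(-0.129000, 0.108900) → end (x,ẋ)=(-0.047319, 0.487945)
phase 2: p=-0.0161, T=0.602, ωT=1.812682, cosh=3.145037, sinh=2.981822; start (x,ẋ)=(-0.047319, 0.487945) → end (x,ẋ)=(0.368915, 1.254301)

1 0.2910 -0.0473 0.4879
2 0.8930 0.3689 1.2543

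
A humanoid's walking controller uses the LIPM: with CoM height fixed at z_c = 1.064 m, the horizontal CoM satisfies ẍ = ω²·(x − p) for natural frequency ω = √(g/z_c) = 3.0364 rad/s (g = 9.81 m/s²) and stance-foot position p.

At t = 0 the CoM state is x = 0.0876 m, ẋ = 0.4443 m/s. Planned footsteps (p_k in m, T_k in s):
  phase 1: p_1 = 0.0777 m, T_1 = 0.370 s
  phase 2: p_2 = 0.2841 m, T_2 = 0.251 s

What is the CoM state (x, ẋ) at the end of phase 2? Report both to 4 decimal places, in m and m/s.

x = 0.5192, ẋ = 1.0693

phase 1: p=0.0777, T=0.370, ωT=1.123468, cosh=1.700326, sinh=1.375176; start (x,ẋ)=(0.087600, 0.444300) → end (x,ẋ)=(0.295755, 0.796793)
phase 2: p=0.2841, T=0.251, ωT=0.762136, cosh=1.304759, sinh=0.838090; start (x,ẋ)=(0.295755, 0.796793) → end (x,ẋ)=(0.519234, 1.069283)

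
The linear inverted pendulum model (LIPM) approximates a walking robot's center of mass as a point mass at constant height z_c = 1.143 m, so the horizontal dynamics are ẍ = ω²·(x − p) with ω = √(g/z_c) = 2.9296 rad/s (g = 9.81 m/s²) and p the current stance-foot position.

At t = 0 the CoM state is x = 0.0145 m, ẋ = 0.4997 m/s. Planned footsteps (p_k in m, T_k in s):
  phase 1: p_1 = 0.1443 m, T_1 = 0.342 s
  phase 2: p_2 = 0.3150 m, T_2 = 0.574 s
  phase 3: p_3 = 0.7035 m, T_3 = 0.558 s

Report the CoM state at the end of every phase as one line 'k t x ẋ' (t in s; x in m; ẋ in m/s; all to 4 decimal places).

phase 1: p=0.1443, T=0.342, ωT=1.001923, cosh=1.545344, sinh=1.178171; start (x,ẋ)=(0.014500, 0.499700) → end (x,ẋ)=(0.144674, 0.324194)
phase 2: p=0.3150, T=0.574, ωT=1.681590, cosh=2.780087, sinh=2.594009; start (x,ẋ)=(0.144674, 0.324194) → end (x,ẋ)=(0.128537, -0.393086)
phase 3: p=0.7035, T=0.558, ωT=1.634717, cosh=2.661507, sinh=2.466499; start (x,ẋ)=(0.128537, -0.393086) → end (x,ẋ)=(-1.157716, -5.200800)

1 0.3420 0.1447 0.3242
2 0.9160 0.1285 -0.3931
3 1.4740 -1.1577 -5.2008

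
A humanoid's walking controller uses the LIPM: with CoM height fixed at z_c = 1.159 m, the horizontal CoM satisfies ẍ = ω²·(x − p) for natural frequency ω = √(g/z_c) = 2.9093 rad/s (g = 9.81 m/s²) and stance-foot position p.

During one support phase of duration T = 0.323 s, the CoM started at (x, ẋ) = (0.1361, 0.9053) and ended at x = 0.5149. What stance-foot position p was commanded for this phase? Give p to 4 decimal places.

ωT = 2.9093·0.323 = 0.939704; cosh(ωT) = 1.474984, sinh(ωT) = 1.084240
x(T) = p + (x₀−p)·cosh(ωT) + (ẋ₀/ω)·sinh(ωT) ⇒ p·(1 − cosh) = x(T) − x₀·cosh − (ẋ₀/ω)·sinh
numerator   = 0.5149 − (0.1361)·1.474984 − (0.9053/2.9093)·1.084240 = -0.023233
denominator = 1 − 1.474984 = -0.474984
p = -0.023233 / -0.474984 = 0.0489

p = 0.0489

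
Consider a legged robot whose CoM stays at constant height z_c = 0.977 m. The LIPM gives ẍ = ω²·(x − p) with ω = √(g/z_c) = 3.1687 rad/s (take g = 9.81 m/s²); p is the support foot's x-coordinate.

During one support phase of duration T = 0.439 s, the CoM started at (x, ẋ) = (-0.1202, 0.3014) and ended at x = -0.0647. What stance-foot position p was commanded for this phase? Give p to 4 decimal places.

p = -0.0110

ωT = 3.1687·0.439 = 1.391059; cosh(ωT) = 2.133958, sinh(ωT) = 1.885147
x(T) = p + (x₀−p)·cosh(ωT) + (ẋ₀/ω)·sinh(ωT) ⇒ p·(1 − cosh) = x(T) − x₀·cosh − (ẋ₀/ω)·sinh
numerator   = -0.0647 − (-0.1202)·2.133958 − (0.3014/3.1687)·1.885147 = 0.012491
denominator = 1 − 2.133958 = -1.133958
p = 0.012491 / -1.133958 = -0.0110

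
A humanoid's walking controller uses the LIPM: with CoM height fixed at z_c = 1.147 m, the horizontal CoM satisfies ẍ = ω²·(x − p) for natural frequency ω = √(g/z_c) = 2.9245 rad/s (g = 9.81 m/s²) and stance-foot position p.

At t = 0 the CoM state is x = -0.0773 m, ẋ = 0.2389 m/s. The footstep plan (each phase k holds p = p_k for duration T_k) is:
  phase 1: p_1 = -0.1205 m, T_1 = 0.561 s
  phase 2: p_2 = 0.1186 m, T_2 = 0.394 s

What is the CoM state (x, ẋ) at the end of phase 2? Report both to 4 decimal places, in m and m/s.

phase 1: p=-0.1205, T=0.561, ωT=1.640645, cosh=2.676174, sinh=2.482319; start (x,ẋ)=(-0.077300, 0.238900) → end (x,ẋ)=(0.197889, 0.952950)
phase 2: p=0.1186, T=0.394, ωT=1.152253, cosh=1.740620, sinh=1.424696; start (x,ẋ)=(0.197889, 0.952950) → end (x,ẋ)=(0.720851, 1.989085)

x = 0.7209, ẋ = 1.9891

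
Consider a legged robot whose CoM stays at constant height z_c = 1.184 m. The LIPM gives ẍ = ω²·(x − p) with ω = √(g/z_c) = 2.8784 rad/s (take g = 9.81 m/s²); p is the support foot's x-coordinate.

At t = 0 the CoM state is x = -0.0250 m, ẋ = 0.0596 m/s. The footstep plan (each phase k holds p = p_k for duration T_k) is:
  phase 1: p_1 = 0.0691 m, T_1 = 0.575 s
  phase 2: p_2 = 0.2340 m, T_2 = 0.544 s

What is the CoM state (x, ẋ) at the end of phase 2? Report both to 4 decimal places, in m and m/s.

phase 1: p=0.0691, T=0.575, ωT=1.655080, cosh=2.712288, sinh=2.521211; start (x,ẋ)=(-0.025000, 0.059600) → end (x,ẋ)=(-0.133922, -0.521236)
phase 2: p=0.2340, T=0.544, ωT=1.565850, cosh=2.497825, sinh=2.288915; start (x,ẋ)=(-0.133922, -0.521236) → end (x,ẋ)=(-1.099495, -3.725981)

x = -1.0995, ẋ = -3.7260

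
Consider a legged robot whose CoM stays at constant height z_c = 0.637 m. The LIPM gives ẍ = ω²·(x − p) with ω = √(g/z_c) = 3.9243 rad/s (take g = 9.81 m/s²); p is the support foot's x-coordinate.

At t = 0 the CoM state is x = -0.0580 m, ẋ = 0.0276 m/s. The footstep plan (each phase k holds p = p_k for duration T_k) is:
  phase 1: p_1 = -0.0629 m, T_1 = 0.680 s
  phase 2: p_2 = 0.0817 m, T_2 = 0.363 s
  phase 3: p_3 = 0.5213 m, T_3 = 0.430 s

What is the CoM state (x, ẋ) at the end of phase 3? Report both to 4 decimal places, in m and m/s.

phase 1: p=-0.0629, T=0.680, ωT=2.668524, cosh=7.244013, sinh=7.174659; start (x,ẋ)=(-0.058000, 0.027600) → end (x,ẋ)=(0.023056, 0.337897)
phase 2: p=0.0817, T=0.363, ωT=1.424521, cosh=2.198245, sinh=1.957621; start (x,ẋ)=(0.023056, 0.337897) → end (x,ẋ)=(0.121344, 0.292258)
phase 3: p=0.5213, T=0.430, ωT=1.687449, cosh=2.795332, sinh=2.610341; start (x,ẋ)=(0.121344, 0.292258) → end (x,ẋ)=(-0.402308, -3.280096)

x = -0.4023, ẋ = -3.2801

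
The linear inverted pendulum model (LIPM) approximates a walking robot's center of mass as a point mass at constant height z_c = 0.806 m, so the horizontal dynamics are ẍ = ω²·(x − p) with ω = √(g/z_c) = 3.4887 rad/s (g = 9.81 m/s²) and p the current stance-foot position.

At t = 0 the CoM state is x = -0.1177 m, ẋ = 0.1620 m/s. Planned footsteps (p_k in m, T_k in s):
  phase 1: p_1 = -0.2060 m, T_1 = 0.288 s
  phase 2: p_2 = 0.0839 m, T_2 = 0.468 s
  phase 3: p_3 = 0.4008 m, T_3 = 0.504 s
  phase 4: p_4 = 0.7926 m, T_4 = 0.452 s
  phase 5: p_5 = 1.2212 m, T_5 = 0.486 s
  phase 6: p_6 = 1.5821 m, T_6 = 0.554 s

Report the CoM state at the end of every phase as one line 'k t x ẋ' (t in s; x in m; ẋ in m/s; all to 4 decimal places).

1 0.2880 -0.0143 0.6152
2 0.7560 0.2569 0.7907
3 1.2600 0.6090 0.9490
4 1.7120 0.9594 0.9103
5 2.1980 1.1709 0.1591
6 2.7520 0.2861 -4.2906

phase 1: p=-0.2060, T=0.288, ωT=1.004746, cosh=1.548675, sinh=1.182537; start (x,ẋ)=(-0.117700, 0.162000) → end (x,ẋ)=(-0.014340, 0.615169)
phase 2: p=0.0839, T=0.468, ωT=1.632712, cosh=2.656566, sinh=2.461167; start (x,ẋ)=(-0.014340, 0.615169) → end (x,ẋ)=(0.256901, 0.790719)
phase 3: p=0.4008, T=0.504, ωT=1.758305, cosh=2.987465, sinh=2.815128; start (x,ẋ)=(0.256901, 0.790719) → end (x,ẋ)=(0.608959, 0.948990)
phase 4: p=0.7926, T=0.452, ωT=1.576892, cosh=2.523254, sinh=2.316638; start (x,ẋ)=(0.608959, 0.948990) → end (x,ẋ)=(0.959394, 0.910344)
phase 5: p=1.2212, T=0.486, ωT=1.695508, cosh=2.816460, sinh=2.632954; start (x,ẋ)=(0.959394, 0.910344) → end (x,ẋ)=(1.170879, 0.159106)
phase 6: p=1.5821, T=0.554, ωT=1.932740, cosh=3.526582, sinh=3.381830; start (x,ẋ)=(1.170879, 0.159106) → end (x,ẋ)=(0.286128, -4.290564)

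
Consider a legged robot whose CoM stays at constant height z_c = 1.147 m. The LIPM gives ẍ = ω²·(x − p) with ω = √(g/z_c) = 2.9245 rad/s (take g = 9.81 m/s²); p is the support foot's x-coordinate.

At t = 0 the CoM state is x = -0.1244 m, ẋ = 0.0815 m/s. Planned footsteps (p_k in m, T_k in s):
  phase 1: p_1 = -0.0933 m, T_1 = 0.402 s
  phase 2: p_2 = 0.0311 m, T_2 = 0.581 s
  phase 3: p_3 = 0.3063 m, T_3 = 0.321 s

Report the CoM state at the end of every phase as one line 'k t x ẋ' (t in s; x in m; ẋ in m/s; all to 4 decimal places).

1 0.4020 -0.1076 0.0113
2 0.9830 -0.3508 -1.0405
3 1.3040 -1.0474 -3.6144

phase 1: p=-0.0933, T=0.402, ωT=1.175649, cosh=1.774432, sinh=1.465813; start (x,ẋ)=(-0.124400, 0.081500) → end (x,ẋ)=(-0.107636, 0.011298)
phase 2: p=0.0311, T=0.581, ωT=1.699134, cosh=2.826027, sinh=2.643185; start (x,ẋ)=(-0.107636, 0.011298) → end (x,ẋ)=(-0.350759, -1.040498)
phase 3: p=0.3063, T=0.321, ωT=0.938765, cosh=1.473966, sinh=1.082855; start (x,ẋ)=(-0.350759, -1.040498) → end (x,ẋ)=(-1.047448, -3.614439)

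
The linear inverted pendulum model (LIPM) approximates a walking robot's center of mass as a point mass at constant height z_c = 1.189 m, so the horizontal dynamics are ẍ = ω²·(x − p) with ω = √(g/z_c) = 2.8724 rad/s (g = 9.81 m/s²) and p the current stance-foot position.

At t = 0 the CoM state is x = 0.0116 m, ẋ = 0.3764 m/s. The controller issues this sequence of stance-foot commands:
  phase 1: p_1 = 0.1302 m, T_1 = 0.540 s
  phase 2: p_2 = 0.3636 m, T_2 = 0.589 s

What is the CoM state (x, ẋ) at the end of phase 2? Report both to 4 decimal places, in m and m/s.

phase 1: p=0.1302, T=0.540, ωT=1.551096, cosh=2.464326, sinh=2.252311; start (x,ẋ)=(0.011600, 0.376400) → end (x,ẋ)=(0.133074, 0.160285)
phase 2: p=0.3636, T=0.589, ωT=1.691844, cosh=2.806830, sinh=2.622651; start (x,ẋ)=(0.133074, 0.160285) → end (x,ẋ)=(-0.137098, -1.286727)

x = -0.1371, ẋ = -1.2867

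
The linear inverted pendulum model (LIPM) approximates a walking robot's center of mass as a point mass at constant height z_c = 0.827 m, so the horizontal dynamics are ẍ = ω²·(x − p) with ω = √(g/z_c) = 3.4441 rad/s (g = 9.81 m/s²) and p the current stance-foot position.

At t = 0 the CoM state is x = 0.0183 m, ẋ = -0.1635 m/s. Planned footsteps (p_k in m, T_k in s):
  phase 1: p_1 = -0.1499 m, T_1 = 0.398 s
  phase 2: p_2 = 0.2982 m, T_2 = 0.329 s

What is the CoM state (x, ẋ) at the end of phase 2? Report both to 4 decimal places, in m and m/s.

x = 0.2774, ẋ = 0.3644

phase 1: p=-0.1499, T=0.398, ωT=1.370752, cosh=2.096113, sinh=1.842197; start (x,ẋ)=(0.018300, -0.163500) → end (x,ẋ)=(0.115213, 0.724466)
phase 2: p=0.2982, T=0.329, ωT=1.133109, cosh=1.713663, sinh=1.391633; start (x,ẋ)=(0.115213, 0.724466) → end (x,ẋ)=(0.277351, 0.364446)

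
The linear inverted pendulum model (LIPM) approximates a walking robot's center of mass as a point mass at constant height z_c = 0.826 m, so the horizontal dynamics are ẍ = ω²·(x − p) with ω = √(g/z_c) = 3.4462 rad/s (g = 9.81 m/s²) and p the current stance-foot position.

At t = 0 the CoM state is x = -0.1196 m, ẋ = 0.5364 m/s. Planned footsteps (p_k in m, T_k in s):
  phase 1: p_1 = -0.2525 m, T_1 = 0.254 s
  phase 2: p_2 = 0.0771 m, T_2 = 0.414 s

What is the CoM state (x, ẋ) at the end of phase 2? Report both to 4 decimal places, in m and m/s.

phase 1: p=-0.2525, T=0.254, ωT=0.875335, cosh=1.408201, sinh=0.991478; start (x,ẋ)=(-0.119600, 0.536400) → end (x,ẋ)=(0.088973, 1.209456)
phase 2: p=0.0771, T=0.414, ωT=1.426727, cosh=2.202569, sinh=1.962475; start (x,ẋ)=(0.088973, 1.209456) → end (x,ẋ)=(0.791989, 2.744208)

x = 0.7920, ẋ = 2.7442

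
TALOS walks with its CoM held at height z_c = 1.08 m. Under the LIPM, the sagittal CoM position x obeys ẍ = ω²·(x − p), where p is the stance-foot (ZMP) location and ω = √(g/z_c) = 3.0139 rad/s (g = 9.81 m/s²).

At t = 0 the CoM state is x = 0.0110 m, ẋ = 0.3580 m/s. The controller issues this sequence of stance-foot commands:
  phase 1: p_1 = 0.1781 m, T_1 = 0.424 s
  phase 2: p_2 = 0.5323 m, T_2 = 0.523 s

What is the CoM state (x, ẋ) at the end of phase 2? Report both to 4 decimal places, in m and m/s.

x = -0.7885, ẋ = -3.7106

phase 1: p=0.1781, T=0.424, ωT=1.277894, cosh=1.933848, sinh=1.655224; start (x,ẋ)=(0.011000, 0.358000) → end (x,ẋ)=(0.051566, -0.141291)
phase 2: p=0.5323, T=0.523, ωT=1.576270, cosh=2.521812, sinh=2.315067; start (x,ẋ)=(0.051566, -0.141291) → end (x,ẋ)=(-0.788549, -3.710570)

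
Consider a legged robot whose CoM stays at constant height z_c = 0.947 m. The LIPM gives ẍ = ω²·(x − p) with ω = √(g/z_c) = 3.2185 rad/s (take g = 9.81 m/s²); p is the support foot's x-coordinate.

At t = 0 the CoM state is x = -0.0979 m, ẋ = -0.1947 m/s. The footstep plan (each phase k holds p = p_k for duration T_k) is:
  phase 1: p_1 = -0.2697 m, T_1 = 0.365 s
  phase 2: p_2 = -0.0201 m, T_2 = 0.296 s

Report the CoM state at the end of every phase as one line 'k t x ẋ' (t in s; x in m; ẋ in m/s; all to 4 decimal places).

phase 1: p=-0.2697, T=0.365, ωT=1.174753, cosh=1.773119, sinh=1.464223; start (x,ẋ)=(-0.097900, -0.194700) → end (x,ẋ)=(-0.053655, 0.464399)
phase 2: p=-0.0201, T=0.296, ωT=0.952676, cosh=1.489173, sinh=1.103465; start (x,ẋ)=(-0.053655, 0.464399) → end (x,ẋ)=(0.089150, 0.572400)

1 0.3650 -0.0537 0.4644
2 0.6610 0.0892 0.5724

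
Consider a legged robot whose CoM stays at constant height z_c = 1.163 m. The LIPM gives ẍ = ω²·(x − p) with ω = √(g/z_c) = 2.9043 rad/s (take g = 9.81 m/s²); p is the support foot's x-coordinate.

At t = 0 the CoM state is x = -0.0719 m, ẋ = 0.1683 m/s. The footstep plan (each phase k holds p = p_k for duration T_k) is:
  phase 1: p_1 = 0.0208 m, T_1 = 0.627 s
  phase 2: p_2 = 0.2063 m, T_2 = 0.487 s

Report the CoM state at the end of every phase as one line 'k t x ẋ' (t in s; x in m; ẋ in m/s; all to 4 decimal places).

1 0.6270 -0.0987 -0.2764
2 1.1140 -0.6424 -2.3167

phase 1: p=0.0208, T=0.627, ωT=1.820996, cosh=3.169937, sinh=3.008072; start (x,ẋ)=(-0.071900, 0.168300) → end (x,ẋ)=(-0.098740, -0.276359)
phase 2: p=0.2063, T=0.487, ωT=1.414394, cosh=2.178533, sinh=1.935460; start (x,ẋ)=(-0.098740, -0.276359) → end (x,ẋ)=(-0.642408, -2.316733)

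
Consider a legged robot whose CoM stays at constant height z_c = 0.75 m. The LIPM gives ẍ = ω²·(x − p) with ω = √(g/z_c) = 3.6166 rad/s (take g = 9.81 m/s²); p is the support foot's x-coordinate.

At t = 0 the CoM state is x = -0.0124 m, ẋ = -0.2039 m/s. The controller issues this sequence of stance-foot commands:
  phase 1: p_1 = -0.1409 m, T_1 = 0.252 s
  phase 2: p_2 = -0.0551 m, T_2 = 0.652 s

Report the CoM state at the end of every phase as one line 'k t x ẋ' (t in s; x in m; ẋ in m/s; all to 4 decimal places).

1 0.2520 -0.0140 0.1901
2 0.9040 0.4391 1.7914

phase 1: p=-0.1409, T=0.252, ωT=0.911383, cosh=1.444865, sinh=1.042897; start (x,ẋ)=(-0.012400, -0.203900) → end (x,ẋ)=(-0.014032, 0.190061)
phase 2: p=-0.0551, T=0.652, ωT=2.358023, cosh=5.332321, sinh=5.237714; start (x,ẋ)=(-0.014032, 0.190061) → end (x,ẋ)=(0.439140, 1.791399)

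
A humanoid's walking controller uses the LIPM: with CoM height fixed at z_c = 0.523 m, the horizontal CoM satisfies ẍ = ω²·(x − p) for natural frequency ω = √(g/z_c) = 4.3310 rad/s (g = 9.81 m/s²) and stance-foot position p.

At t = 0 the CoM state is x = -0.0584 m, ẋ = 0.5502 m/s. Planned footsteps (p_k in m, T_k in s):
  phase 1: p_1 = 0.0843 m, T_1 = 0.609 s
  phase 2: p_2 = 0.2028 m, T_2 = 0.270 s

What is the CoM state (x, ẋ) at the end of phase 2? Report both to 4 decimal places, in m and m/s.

x = -0.3619, ẋ = -2.2603

phase 1: p=0.0843, T=0.609, ωT=2.637579, cosh=7.025426, sinh=6.953892; start (x,ẋ)=(-0.058400, 0.550200) → end (x,ẋ)=(-0.034822, -0.432350)
phase 2: p=0.2028, T=0.270, ωT=1.169370, cosh=1.765263, sinh=1.454700; start (x,ẋ)=(-0.034822, -0.432350) → end (x,ẋ)=(-0.361884, -2.260305)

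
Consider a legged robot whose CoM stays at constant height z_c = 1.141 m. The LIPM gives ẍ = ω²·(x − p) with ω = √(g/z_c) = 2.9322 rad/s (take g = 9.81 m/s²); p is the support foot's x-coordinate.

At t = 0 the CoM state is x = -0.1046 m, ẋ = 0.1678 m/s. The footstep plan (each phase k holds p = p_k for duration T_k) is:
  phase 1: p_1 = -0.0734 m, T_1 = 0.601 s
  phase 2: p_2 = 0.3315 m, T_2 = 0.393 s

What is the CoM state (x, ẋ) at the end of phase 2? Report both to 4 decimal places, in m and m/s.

x = -0.1357, ẋ = -0.9810

phase 1: p=-0.0734, T=0.601, ωT=1.762252, cosh=2.998600, sinh=2.826943; start (x,ẋ)=(-0.104600, 0.167800) → end (x,ẋ)=(-0.005180, 0.244543)
phase 2: p=0.3315, T=0.393, ωT=1.152355, cosh=1.740765, sinh=1.424873; start (x,ẋ)=(-0.005180, 0.244543) → end (x,ẋ)=(-0.135747, -0.980960)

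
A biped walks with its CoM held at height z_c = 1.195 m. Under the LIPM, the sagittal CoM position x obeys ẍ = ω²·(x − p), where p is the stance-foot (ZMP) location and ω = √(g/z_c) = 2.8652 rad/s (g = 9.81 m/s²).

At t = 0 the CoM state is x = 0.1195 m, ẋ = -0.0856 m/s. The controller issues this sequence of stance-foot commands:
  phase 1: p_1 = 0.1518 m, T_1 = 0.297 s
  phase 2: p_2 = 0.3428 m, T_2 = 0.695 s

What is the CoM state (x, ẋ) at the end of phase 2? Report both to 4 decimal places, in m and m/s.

phase 1: p=0.1518, T=0.297, ωT=0.850964, cosh=1.384454, sinh=0.957451; start (x,ẋ)=(0.119500, -0.085600) → end (x,ẋ)=(0.078478, -0.207117)
phase 2: p=0.3428, T=0.695, ωT=1.991314, cosh=3.730834, sinh=3.594318; start (x,ẋ)=(0.078478, -0.207117) → end (x,ẋ)=(-0.903166, -3.494830)

x = -0.9032, ẋ = -3.4948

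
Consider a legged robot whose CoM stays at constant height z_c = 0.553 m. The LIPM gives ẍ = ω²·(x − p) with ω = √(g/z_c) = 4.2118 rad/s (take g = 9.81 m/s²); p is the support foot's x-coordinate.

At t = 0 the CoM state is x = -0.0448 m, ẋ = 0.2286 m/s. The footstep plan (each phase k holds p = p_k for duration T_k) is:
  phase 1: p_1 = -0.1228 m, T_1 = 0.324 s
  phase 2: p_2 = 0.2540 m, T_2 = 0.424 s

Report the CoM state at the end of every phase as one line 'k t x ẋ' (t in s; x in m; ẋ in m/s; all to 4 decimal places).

phase 1: p=-0.1228, T=0.324, ωT=1.364623, cosh=2.084862, sinh=1.829385; start (x,ẋ)=(-0.044800, 0.228600) → end (x,ẋ)=(0.139111, 1.077590)
phase 2: p=0.2540, T=0.424, ωT=1.785803, cosh=3.066015, sinh=2.898353; start (x,ẋ)=(0.139111, 1.077590) → end (x,ẋ)=(0.643293, 1.901427)

1 0.3240 0.1391 1.0776
2 0.7480 0.6433 1.9014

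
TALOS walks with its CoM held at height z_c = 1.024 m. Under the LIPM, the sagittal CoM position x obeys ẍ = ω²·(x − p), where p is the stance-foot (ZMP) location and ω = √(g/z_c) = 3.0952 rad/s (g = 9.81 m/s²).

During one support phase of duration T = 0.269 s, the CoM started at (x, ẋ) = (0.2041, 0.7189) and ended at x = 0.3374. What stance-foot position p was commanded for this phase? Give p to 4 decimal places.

ωT = 3.0952·0.269 = 0.832609; cosh(ωT) = 1.367111, sinh(ωT) = 0.932198
x(T) = p + (x₀−p)·cosh(ωT) + (ẋ₀/ω)·sinh(ωT) ⇒ p·(1 − cosh) = x(T) − x₀·cosh − (ẋ₀/ω)·sinh
numerator   = 0.3374 − (0.2041)·1.367111 − (0.7189/3.0952)·0.932198 = -0.158142
denominator = 1 − 1.367111 = -0.367111
p = -0.158142 / -0.367111 = 0.4308

p = 0.4308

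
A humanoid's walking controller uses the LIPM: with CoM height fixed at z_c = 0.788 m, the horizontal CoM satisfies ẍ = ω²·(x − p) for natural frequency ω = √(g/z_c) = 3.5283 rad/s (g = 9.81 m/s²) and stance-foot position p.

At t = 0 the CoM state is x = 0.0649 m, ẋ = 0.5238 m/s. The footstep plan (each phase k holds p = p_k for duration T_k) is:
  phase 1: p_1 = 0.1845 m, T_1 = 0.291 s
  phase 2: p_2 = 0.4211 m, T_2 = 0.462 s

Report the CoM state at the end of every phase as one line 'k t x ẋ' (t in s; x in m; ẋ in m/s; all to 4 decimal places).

phase 1: p=0.1845, T=0.291, ωT=1.026735, cosh=1.575055, sinh=1.216881; start (x,ẋ)=(0.064900, 0.523800) → end (x,ẋ)=(0.176778, 0.311509)
phase 2: p=0.4211, T=0.462, ωT=1.630075, cosh=2.650085, sinh=2.454170; start (x,ẋ)=(0.176778, 0.311509) → end (x,ẋ)=(-0.009700, -1.290075)

1 0.2910 0.1768 0.3115
2 0.7530 -0.0097 -1.2901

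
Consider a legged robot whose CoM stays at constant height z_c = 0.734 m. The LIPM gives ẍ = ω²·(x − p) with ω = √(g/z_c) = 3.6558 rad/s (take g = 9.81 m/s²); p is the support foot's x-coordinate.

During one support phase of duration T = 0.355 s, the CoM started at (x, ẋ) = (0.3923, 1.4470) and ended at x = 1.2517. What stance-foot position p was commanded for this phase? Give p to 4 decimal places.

p = 0.1970

ωT = 3.6558·0.355 = 1.297809; cosh(ωT) = 1.967198, sinh(ωT) = 1.694068
x(T) = p + (x₀−p)·cosh(ωT) + (ẋ₀/ω)·sinh(ωT) ⇒ p·(1 − cosh) = x(T) − x₀·cosh − (ẋ₀/ω)·sinh
numerator   = 1.2517 − (0.3923)·1.967198 − (1.4470/3.6558)·1.694068 = -0.190560
denominator = 1 − 1.967198 = -0.967198
p = -0.190560 / -0.967198 = 0.1970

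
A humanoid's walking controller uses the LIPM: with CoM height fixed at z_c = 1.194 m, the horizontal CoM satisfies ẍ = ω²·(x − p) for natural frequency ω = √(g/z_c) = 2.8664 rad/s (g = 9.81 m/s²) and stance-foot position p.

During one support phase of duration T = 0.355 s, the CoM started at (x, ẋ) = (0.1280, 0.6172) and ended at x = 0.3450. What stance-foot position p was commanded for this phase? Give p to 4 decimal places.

ωT = 2.8664·0.355 = 1.017572; cosh(ωT) = 1.563971, sinh(ωT) = 1.202499
x(T) = p + (x₀−p)·cosh(ωT) + (ẋ₀/ω)·sinh(ωT) ⇒ p·(1 − cosh) = x(T) − x₀·cosh − (ẋ₀/ω)·sinh
numerator   = 0.3450 − (0.1280)·1.563971 − (0.6172/2.8664)·1.202499 = -0.114113
denominator = 1 − 1.563971 = -0.563971
p = -0.114113 / -0.563971 = 0.2023

p = 0.2023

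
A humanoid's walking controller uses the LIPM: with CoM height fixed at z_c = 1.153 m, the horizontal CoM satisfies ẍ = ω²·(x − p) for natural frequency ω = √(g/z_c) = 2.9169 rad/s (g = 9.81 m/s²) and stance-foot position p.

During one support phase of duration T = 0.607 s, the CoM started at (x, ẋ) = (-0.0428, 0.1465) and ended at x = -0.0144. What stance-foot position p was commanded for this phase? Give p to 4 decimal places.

p = 0.0140

ωT = 2.9169·0.607 = 1.770558; cosh(ωT) = 3.022185, sinh(ωT) = 2.851947
x(T) = p + (x₀−p)·cosh(ωT) + (ẋ₀/ω)·sinh(ωT) ⇒ p·(1 − cosh) = x(T) − x₀·cosh − (ẋ₀/ω)·sinh
numerator   = -0.0144 − (-0.0428)·3.022185 − (0.1465/2.9169)·2.851947 = -0.028288
denominator = 1 − 3.022185 = -2.022185
p = -0.028288 / -2.022185 = 0.0140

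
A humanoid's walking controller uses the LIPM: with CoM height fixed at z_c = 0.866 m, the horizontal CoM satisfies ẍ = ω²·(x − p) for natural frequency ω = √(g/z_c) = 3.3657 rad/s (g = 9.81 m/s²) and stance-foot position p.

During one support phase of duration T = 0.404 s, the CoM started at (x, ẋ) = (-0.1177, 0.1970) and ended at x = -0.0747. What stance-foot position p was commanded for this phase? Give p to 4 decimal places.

ωT = 3.3657·0.404 = 1.359743; cosh(ωT) = 2.075959, sinh(ωT) = 1.819232
x(T) = p + (x₀−p)·cosh(ωT) + (ẋ₀/ω)·sinh(ωT) ⇒ p·(1 − cosh) = x(T) − x₀·cosh − (ẋ₀/ω)·sinh
numerator   = -0.0747 − (-0.1177)·2.075959 − (0.1970/3.3657)·1.819232 = 0.063158
denominator = 1 − 2.075959 = -1.075959
p = 0.063158 / -1.075959 = -0.0587

p = -0.0587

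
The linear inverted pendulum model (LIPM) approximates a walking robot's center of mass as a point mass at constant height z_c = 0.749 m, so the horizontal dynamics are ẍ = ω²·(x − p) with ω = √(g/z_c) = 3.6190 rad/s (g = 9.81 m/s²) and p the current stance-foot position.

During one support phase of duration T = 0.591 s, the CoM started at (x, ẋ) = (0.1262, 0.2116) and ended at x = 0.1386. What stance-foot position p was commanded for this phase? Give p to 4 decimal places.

ωT = 3.6190·0.591 = 2.138829; cosh(ωT) = 4.303642, sinh(ωT) = 4.185849
x(T) = p + (x₀−p)·cosh(ωT) + (ẋ₀/ω)·sinh(ωT) ⇒ p·(1 − cosh) = x(T) − x₀·cosh − (ẋ₀/ω)·sinh
numerator   = 0.1386 − (0.1262)·4.303642 − (0.2116/3.6190)·4.185849 = -0.649263
denominator = 1 − 4.303642 = -3.303642
p = -0.649263 / -3.303642 = 0.1965

p = 0.1965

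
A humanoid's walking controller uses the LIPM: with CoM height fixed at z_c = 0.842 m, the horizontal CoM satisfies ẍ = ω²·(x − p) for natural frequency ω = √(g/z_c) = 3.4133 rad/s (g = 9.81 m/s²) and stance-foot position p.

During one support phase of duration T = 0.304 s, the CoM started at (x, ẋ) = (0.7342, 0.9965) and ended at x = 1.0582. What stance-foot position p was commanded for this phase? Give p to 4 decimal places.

p = 0.7959

ωT = 3.4133·0.304 = 1.037643; cosh(ωT) = 1.588423, sinh(ωT) = 1.234134
x(T) = p + (x₀−p)·cosh(ωT) + (ẋ₀/ω)·sinh(ωT) ⇒ p·(1 − cosh) = x(T) − x₀·cosh − (ẋ₀/ω)·sinh
numerator   = 1.0582 − (0.7342)·1.588423 − (0.9965/3.4133)·1.234134 = -0.468321
denominator = 1 − 1.588423 = -0.588423
p = -0.468321 / -0.588423 = 0.7959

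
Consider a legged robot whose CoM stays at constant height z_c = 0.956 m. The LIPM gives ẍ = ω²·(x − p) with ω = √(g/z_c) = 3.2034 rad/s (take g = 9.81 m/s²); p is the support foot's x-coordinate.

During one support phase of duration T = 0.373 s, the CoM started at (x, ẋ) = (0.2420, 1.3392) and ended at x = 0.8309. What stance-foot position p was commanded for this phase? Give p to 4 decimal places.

p = 0.2897

ωT = 3.2034·0.373 = 1.194868; cosh(ωT) = 1.802933, sinh(ωT) = 1.500189
x(T) = p + (x₀−p)·cosh(ωT) + (ẋ₀/ω)·sinh(ωT) ⇒ p·(1 − cosh) = x(T) − x₀·cosh − (ẋ₀/ω)·sinh
numerator   = 0.8309 − (0.2420)·1.802933 − (1.3392/3.2034)·1.500189 = -0.232573
denominator = 1 − 1.802933 = -0.802933
p = -0.232573 / -0.802933 = 0.2897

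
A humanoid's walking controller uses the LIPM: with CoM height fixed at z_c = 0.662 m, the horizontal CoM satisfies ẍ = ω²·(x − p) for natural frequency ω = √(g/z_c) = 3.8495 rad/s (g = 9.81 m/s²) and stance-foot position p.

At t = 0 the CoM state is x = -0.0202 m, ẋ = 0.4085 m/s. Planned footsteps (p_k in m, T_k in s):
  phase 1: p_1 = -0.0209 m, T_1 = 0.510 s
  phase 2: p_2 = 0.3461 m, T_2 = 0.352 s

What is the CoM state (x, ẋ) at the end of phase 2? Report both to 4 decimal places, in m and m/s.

x = 1.0602, ẋ = 3.1281

phase 1: p=-0.0209, T=0.510, ωT=1.963245, cosh=3.631402, sinh=3.491000; start (x,ẋ)=(-0.020200, 0.408500) → end (x,ẋ)=(0.352099, 1.492835)
phase 2: p=0.3461, T=0.352, ωT=1.355024, cosh=2.067398, sinh=1.809456; start (x,ẋ)=(0.352099, 1.492835) → end (x,ẋ)=(1.060208, 3.128067)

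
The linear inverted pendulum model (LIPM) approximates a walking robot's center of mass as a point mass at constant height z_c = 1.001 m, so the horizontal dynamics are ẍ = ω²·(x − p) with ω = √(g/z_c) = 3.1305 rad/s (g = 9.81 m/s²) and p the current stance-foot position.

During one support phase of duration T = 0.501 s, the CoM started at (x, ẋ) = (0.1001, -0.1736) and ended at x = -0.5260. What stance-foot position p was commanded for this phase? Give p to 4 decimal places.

p = 0.4318

ωT = 3.1305·0.501 = 1.568380; cosh(ωT) = 2.503626, sinh(ωT) = 2.295244
x(T) = p + (x₀−p)·cosh(ωT) + (ẋ₀/ω)·sinh(ωT) ⇒ p·(1 − cosh) = x(T) − x₀·cosh − (ẋ₀/ω)·sinh
numerator   = -0.5260 − (0.1001)·2.503626 − (-0.1736/3.1305)·2.295244 = -0.649332
denominator = 1 − 2.503626 = -1.503626
p = -0.649332 / -1.503626 = 0.4318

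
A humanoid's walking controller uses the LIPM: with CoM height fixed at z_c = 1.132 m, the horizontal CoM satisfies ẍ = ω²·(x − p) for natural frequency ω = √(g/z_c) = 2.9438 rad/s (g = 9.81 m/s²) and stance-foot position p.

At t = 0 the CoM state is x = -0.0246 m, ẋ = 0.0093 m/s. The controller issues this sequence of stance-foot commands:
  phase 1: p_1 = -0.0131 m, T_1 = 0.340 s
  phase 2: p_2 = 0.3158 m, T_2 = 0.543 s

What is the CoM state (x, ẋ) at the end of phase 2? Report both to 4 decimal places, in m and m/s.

phase 1: p=-0.0131, T=0.340, ωT=1.000892, cosh=1.544130, sinh=1.176578; start (x,ẋ)=(-0.024600, 0.009300) → end (x,ẋ)=(-0.027140, -0.025471)
phase 2: p=0.3158, T=0.543, ωT=1.598483, cosh=2.573865, sinh=2.371662; start (x,ẋ)=(-0.027140, -0.025471) → end (x,ẋ)=(-0.587403, -2.459866)

x = -0.5874, ẋ = -2.4599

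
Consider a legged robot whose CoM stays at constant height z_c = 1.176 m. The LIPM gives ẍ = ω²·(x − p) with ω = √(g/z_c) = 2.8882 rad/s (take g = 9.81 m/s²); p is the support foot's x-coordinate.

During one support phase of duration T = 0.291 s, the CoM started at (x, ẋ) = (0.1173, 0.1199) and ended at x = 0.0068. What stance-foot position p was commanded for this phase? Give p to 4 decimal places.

ωT = 2.8882·0.291 = 0.840466; cosh(ωT) = 1.374478, sinh(ωT) = 0.942969
x(T) = p + (x₀−p)·cosh(ωT) + (ẋ₀/ω)·sinh(ωT) ⇒ p·(1 − cosh) = x(T) − x₀·cosh − (ẋ₀/ω)·sinh
numerator   = 0.0068 − (0.1173)·1.374478 − (0.1199/2.8882)·0.942969 = -0.193572
denominator = 1 − 1.374478 = -0.374478
p = -0.193572 / -0.374478 = 0.5169

p = 0.5169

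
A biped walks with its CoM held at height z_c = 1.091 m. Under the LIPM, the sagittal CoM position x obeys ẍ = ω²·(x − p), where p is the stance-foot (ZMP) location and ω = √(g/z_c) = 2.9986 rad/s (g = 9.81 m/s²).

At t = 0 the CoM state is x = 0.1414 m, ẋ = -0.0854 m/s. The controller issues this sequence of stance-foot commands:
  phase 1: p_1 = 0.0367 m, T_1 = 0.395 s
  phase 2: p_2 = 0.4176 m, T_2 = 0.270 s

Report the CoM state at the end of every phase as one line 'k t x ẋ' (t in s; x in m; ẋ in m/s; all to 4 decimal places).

phase 1: p=0.0367, T=0.395, ωT=1.184447, cosh=1.787397, sinh=1.481482; start (x,ẋ)=(0.141400, -0.085400) → end (x,ẋ)=(0.181648, 0.312473)
phase 2: p=0.4176, T=0.270, ωT=0.809622, cosh=1.346042, sinh=0.901016; start (x,ẋ)=(0.181648, 0.312473) → end (x,ẋ)=(0.193890, -0.216891)

1 0.3950 0.1816 0.3125
2 0.6650 0.1939 -0.2169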